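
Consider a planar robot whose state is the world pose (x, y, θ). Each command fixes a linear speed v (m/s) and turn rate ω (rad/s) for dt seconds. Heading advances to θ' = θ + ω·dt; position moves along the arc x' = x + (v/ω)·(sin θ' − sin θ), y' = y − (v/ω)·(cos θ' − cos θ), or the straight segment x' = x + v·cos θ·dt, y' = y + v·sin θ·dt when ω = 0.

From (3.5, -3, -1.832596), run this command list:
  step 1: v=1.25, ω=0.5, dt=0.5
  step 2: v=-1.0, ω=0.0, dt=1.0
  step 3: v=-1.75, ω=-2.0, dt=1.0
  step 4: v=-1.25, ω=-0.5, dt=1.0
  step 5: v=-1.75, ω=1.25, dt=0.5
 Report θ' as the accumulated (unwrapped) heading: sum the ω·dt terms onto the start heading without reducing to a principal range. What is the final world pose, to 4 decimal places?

step 1: θ'=-1.5826 (R=2.5000) → pose (3.4150, -3.6175, -1.5826)
step 2: θ'=-1.5826 (straight) → pose (3.4268, -2.6176, -1.5826)
step 3: θ'=-3.5826 (R=0.8750) → pose (4.6752, -1.8367, -3.5826)
step 4: θ'=-4.0826 (R=2.5000) → pose (5.6285, -2.6250, -4.0826)
step 5: θ'=-3.4576 (R=-1.4000) → pose (6.3248, -3.1311, -3.4576)

(6.3248, -3.1311, -3.4576)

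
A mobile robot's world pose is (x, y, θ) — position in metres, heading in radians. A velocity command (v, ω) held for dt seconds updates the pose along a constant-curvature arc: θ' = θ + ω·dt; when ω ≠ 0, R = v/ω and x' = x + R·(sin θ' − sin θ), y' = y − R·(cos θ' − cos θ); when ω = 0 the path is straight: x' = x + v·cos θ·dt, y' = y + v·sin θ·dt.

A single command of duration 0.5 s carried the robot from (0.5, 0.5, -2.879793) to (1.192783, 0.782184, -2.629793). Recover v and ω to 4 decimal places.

Δθ = -2.629793 − -2.879793 = 0.250000
ω = Δθ/dt = 0.250000/0.5 = 0.5000
R = Δx/(sin θ' − sin θ) = -3.0000
v = R·ω = -3.0000·0.5000 = -1.5000

v = -1.5000, ω = 0.5000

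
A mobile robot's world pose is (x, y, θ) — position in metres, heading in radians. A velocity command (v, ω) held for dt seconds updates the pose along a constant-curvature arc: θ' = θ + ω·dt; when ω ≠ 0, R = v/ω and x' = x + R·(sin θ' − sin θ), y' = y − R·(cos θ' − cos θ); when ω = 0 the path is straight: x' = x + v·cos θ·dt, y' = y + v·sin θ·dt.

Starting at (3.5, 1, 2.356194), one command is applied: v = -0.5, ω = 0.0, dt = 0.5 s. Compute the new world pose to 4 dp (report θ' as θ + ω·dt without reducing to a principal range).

θ' = 2.3562 + 0.0·0.5 = 2.3562
ω = 0 → straight: x' = 3.5 + -0.5·cos(2.3562)·0.5 = 3.6768
y' = 1 + -0.5·sin(2.3562)·0.5 = 0.8232

(3.6768, 0.8232, 2.3562)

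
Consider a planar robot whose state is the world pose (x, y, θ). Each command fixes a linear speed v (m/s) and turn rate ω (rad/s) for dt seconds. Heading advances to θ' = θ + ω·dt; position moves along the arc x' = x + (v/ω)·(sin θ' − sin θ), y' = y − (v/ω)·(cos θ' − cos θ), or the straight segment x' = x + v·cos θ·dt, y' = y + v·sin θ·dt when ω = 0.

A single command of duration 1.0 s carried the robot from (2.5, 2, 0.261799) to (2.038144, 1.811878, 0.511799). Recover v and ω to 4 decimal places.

v = -0.5000, ω = 0.2500

Δθ = 0.511799 − 0.261799 = 0.250000
ω = Δθ/dt = 0.250000/1.0 = 0.2500
R = Δx/(sin θ' − sin θ) = -2.0000
v = R·ω = -2.0000·0.2500 = -0.5000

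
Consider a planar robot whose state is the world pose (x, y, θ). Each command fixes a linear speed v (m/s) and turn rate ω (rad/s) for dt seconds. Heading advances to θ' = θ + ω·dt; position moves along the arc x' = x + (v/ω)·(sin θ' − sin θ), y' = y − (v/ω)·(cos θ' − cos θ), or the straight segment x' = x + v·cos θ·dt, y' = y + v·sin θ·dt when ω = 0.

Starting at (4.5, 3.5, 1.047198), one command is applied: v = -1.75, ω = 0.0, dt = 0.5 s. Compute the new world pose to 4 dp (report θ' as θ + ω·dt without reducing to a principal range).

(4.0625, 2.7422, 1.0472)

θ' = 1.0472 + 0.0·0.5 = 1.0472
ω = 0 → straight: x' = 4.5 + -1.75·cos(1.0472)·0.5 = 4.0625
y' = 3.5 + -1.75·sin(1.0472)·0.5 = 2.7422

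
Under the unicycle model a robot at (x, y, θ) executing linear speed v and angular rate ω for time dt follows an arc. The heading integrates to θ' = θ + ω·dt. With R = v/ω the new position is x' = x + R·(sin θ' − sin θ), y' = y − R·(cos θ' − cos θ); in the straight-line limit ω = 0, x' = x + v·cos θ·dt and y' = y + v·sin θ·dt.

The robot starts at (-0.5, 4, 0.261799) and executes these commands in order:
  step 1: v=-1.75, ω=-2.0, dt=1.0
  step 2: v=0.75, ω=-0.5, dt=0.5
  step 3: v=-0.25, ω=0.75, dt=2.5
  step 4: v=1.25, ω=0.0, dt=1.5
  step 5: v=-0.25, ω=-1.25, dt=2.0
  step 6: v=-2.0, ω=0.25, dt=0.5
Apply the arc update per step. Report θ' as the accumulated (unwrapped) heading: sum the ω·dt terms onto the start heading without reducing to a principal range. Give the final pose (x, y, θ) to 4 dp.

(0.6506, 5.8155, -2.4882)

step 1: θ'=-1.7382 (R=0.8750) → pose (-1.5892, 4.9910, -1.7382)
step 2: θ'=-1.9882 (R=-1.5000) → pose (-1.6970, 4.6328, -1.9882)
step 3: θ'=-0.1132 (R=-0.3333) → pose (-1.9641, 5.0992, -0.1132)
step 4: θ'=-0.1132 (straight) → pose (-0.1011, 4.8874, -0.1132)
step 5: θ'=-2.6132 (R=0.2000) → pose (-0.1793, 5.2588, -2.6132)
step 6: θ'=-2.4882 (R=-8.0000) → pose (0.6506, 5.8155, -2.4882)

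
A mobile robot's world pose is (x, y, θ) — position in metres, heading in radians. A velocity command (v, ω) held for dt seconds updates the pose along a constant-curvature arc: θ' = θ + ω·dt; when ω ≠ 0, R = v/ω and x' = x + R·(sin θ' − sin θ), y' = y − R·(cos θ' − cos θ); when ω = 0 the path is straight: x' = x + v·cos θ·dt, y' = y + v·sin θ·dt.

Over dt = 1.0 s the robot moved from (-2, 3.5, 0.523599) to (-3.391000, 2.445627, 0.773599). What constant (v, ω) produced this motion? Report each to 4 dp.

Δθ = 0.773599 − 0.523599 = 0.250000
ω = Δθ/dt = 0.250000/1.0 = 0.2500
R = Δx/(sin θ' − sin θ) = -7.0000
v = R·ω = -7.0000·0.2500 = -1.7500

v = -1.7500, ω = 0.2500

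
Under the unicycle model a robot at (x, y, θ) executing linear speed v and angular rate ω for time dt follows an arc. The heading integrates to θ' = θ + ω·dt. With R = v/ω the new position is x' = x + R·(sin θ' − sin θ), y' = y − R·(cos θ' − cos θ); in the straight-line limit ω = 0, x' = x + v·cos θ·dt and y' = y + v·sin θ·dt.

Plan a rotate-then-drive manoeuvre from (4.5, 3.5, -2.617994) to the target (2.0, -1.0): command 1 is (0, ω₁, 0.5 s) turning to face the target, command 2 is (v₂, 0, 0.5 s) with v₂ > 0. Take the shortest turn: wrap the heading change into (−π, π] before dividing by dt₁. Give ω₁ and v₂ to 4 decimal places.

ω₁ = 1.0802, v₂ = 10.2956

heading to target = atan2(-1−3.5, 2−4.5) = -2.0779
Δθ = wrap(-2.0779 − -2.6180) = 0.5401; ω₁ = Δθ/dt₁ = 1.0802
distance = √((2−4.5)² + (-1−3.5)²) = 5.1478; v₂ = distance/dt₂ = 10.2956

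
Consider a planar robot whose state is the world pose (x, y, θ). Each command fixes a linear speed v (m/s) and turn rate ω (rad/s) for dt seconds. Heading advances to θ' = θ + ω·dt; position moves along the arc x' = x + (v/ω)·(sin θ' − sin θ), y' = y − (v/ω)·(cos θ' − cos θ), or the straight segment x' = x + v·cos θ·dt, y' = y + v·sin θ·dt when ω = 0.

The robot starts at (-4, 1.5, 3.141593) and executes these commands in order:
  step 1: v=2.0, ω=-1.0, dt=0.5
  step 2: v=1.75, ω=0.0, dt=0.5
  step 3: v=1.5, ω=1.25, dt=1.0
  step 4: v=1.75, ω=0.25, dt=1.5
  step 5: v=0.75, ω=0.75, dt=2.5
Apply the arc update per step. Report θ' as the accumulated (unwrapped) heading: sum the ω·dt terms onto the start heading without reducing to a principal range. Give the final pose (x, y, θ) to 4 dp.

step 1: θ'=2.6416 (R=-2.0000) → pose (-4.9589, 1.7448, 2.6416)
step 2: θ'=2.6416 (straight) → pose (-5.7267, 2.1643, 2.6416)
step 3: θ'=3.8916 (R=1.2000) → pose (-7.1200, 1.9893, 3.8916)
step 4: θ'=4.2666 (R=7.0000) → pose (-8.6644, -0.1143, 4.2666)
step 5: θ'=6.1416 (R=1.0000) → pose (-7.9033, -1.5355, 6.1416)

(-7.9033, -1.5355, 6.1416)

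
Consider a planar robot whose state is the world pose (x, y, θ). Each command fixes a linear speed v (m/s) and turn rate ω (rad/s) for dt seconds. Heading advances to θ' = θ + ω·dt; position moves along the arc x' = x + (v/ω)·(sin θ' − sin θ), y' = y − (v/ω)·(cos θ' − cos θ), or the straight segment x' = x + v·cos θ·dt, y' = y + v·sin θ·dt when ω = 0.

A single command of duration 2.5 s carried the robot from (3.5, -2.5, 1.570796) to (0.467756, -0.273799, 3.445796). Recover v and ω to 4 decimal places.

v = 1.7500, ω = 0.7500

Δθ = 3.445796 − 1.570796 = 1.875000
ω = Δθ/dt = 1.875000/2.5 = 0.7500
R = Δx/(sin θ' − sin θ) = 2.3333
v = R·ω = 2.3333·0.7500 = 1.7500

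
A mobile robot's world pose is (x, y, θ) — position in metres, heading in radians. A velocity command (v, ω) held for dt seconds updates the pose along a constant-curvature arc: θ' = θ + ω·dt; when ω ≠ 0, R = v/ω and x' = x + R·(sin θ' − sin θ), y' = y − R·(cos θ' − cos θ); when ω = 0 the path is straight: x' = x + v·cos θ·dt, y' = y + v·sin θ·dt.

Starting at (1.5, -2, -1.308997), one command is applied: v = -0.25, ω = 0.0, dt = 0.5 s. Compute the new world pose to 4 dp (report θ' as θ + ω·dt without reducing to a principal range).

(1.4676, -1.8793, -1.3090)

θ' = -1.3090 + 0.0·0.5 = -1.3090
ω = 0 → straight: x' = 1.5 + -0.25·cos(-1.3090)·0.5 = 1.4676
y' = -2 + -0.25·sin(-1.3090)·0.5 = -1.8793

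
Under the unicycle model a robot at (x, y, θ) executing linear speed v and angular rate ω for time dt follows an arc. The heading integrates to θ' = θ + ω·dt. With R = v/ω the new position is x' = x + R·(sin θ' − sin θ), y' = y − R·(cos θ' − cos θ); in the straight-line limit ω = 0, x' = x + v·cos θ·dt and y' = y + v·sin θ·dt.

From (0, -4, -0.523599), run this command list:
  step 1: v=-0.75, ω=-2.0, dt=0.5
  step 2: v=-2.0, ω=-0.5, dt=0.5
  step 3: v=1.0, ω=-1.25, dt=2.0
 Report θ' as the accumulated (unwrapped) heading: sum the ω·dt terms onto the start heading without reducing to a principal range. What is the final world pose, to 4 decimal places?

step 1: θ'=-1.5236 (R=0.3750) → pose (-0.1871, -3.6929, -1.5236)
step 2: θ'=-1.7736 (R=4.0000) → pose (-0.1096, -2.6986, -1.7736)
step 3: θ'=-4.2736 (R=-0.8000) → pose (-1.6174, -2.8773, -4.2736)

(-1.6174, -2.8773, -4.2736)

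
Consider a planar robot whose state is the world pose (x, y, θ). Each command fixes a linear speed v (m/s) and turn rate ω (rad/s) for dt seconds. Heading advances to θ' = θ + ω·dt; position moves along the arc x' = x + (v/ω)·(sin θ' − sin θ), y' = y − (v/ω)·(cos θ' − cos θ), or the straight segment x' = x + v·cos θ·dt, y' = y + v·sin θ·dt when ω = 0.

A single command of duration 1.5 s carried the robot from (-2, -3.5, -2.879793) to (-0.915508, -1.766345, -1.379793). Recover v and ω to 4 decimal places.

Δθ = -1.379793 − -2.879793 = 1.500000
ω = Δθ/dt = 1.500000/1.5 = 1.0000
R = −Δy/(cos θ' − cos θ) = -1.5000
v = R·ω = -1.5000·1.0000 = -1.5000

v = -1.5000, ω = 1.0000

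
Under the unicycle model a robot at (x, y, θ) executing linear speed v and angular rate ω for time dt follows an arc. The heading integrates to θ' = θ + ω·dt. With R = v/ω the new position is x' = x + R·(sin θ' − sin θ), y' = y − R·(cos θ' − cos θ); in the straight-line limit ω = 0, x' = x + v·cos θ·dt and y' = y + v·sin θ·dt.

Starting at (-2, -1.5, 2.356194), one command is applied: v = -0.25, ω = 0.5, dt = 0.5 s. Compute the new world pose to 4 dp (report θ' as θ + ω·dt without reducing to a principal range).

θ' = 2.3562 + 0.5·0.5 = 2.6062
R = v/ω = -0.25/0.5 = -0.5000
x' = -2 + -0.5000·(sin 2.6062 − sin 2.3562) = -1.9015
y' = -1.5 − -0.5000·(cos 2.6062 − cos 2.3562) = -1.5765

(-1.9015, -1.5765, 2.6062)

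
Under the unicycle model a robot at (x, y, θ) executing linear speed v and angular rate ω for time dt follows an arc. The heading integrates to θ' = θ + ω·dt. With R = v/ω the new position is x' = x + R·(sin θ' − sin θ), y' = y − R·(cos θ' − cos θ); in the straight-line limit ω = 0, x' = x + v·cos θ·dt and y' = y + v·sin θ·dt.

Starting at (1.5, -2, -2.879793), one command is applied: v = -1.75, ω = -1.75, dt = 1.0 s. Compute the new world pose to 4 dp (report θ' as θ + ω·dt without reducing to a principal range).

(2.7554, -2.8834, -4.6298)

θ' = -2.8798 + -1.75·1.0 = -4.6298
R = v/ω = -1.75/-1.75 = 1.0000
x' = 1.5 + 1.0000·(sin -4.6298 − sin -2.8798) = 2.7554
y' = -2 − 1.0000·(cos -4.6298 − cos -2.8798) = -2.8834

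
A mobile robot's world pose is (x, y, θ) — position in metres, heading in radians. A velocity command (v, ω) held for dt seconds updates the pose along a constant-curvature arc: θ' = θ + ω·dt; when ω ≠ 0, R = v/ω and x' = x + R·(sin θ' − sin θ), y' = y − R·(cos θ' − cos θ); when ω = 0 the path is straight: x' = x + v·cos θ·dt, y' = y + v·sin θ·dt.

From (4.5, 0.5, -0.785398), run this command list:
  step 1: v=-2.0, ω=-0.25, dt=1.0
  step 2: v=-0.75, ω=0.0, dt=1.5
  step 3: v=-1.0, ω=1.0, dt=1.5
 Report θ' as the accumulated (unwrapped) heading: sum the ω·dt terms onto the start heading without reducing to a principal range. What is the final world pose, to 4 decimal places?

step 1: θ'=-1.0354 (R=8.0000) → pose (3.2763, 2.0754, -1.0354)
step 2: θ'=-1.0354 (straight) → pose (2.7024, 3.0430, -1.0354)
step 3: θ'=0.4646 (R=-1.0000) → pose (1.3942, 3.4268, 0.4646)

(1.3942, 3.4268, 0.4646)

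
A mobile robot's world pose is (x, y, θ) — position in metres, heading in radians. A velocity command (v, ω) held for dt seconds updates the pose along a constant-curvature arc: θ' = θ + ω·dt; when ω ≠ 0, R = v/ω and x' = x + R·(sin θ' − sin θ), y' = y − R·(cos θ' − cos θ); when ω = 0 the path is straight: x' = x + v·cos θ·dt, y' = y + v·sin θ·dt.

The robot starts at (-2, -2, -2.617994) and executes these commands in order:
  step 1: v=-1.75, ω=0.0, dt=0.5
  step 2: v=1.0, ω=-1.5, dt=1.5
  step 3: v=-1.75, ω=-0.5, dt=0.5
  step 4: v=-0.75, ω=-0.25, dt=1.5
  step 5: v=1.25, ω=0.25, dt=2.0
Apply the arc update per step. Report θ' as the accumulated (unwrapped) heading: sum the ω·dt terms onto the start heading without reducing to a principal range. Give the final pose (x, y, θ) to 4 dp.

step 1: θ'=-2.6180 (straight) → pose (-1.2422, -1.5625, -2.6180)
step 2: θ'=-4.8680 (R=-0.6667) → pose (-2.2342, -0.8818, -4.8680)
step 3: θ'=-5.1180 (R=3.5000) → pose (-2.4759, -1.7204, -5.1180)
step 4: θ'=-5.4930 (R=3.0000) → pose (-3.1010, -2.6478, -5.4930)
step 5: θ'=-4.9930 (R=5.0000) → pose (-1.8490, -0.5140, -4.9930)

(-1.8490, -0.5140, -4.9930)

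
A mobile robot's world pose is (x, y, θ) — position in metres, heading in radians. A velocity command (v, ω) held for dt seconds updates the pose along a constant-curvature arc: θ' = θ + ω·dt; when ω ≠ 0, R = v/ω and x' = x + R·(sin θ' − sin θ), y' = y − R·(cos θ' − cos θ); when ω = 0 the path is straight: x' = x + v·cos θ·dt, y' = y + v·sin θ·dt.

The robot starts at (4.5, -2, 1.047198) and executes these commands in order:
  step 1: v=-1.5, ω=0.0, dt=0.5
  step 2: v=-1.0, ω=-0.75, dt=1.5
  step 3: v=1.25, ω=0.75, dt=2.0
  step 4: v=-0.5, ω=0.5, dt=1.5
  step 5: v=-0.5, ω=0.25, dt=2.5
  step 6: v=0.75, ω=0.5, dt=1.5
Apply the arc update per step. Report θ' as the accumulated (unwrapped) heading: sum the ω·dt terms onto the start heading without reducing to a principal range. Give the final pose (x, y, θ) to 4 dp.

step 1: θ'=1.0472 (straight) → pose (4.1250, -2.6495, 1.0472)
step 2: θ'=-0.0778 (R=1.3333) → pose (2.8667, -3.3122, -0.0778)
step 3: θ'=1.4222 (R=1.6667) → pose (4.6445, -1.8973, 1.4222)
step 4: θ'=2.1722 (R=-1.0000) → pose (4.8089, -2.6111, 2.1722)
step 5: θ'=2.7972 (R=-2.0000) → pose (5.7828, -3.3621, 2.7972)
step 6: θ'=3.5472 (R=1.5000) → pose (4.6845, -3.3957, 3.5472)

(4.6845, -3.3957, 3.5472)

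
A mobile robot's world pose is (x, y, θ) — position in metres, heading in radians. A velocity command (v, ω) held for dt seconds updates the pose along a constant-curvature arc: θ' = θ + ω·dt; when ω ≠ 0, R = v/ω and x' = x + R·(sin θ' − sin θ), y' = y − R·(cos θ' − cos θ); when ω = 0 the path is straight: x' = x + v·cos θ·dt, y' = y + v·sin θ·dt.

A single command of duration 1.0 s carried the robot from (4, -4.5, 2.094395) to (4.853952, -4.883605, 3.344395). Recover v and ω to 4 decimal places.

Δθ = 3.344395 − 2.094395 = 1.250000
ω = Δθ/dt = 1.250000/1.0 = 1.2500
R = Δx/(sin θ' − sin θ) = -0.8000
v = R·ω = -0.8000·1.2500 = -1.0000

v = -1.0000, ω = 1.2500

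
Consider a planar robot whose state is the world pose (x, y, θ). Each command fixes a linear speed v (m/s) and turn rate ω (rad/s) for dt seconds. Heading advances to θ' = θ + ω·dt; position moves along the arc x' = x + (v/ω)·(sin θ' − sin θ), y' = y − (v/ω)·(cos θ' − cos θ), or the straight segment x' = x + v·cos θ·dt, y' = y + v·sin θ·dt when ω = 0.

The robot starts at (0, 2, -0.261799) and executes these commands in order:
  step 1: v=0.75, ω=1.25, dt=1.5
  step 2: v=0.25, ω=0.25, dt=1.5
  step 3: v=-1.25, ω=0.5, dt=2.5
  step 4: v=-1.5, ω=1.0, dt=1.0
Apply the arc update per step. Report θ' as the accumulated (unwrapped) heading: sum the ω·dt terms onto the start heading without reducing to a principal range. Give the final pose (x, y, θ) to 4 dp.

step 1: θ'=1.6132 (R=0.6000) → pose (0.7548, 2.6050, 1.6132)
step 2: θ'=1.9882 (R=1.0000) → pose (0.6698, 2.9680, 1.9882)
step 3: θ'=3.2382 (R=-2.5000) → pose (3.1963, 1.4931, 3.2382)
step 4: θ'=4.2382 (R=-1.5000) → pose (4.3861, 2.3012, 4.2382)

(4.3861, 2.3012, 4.2382)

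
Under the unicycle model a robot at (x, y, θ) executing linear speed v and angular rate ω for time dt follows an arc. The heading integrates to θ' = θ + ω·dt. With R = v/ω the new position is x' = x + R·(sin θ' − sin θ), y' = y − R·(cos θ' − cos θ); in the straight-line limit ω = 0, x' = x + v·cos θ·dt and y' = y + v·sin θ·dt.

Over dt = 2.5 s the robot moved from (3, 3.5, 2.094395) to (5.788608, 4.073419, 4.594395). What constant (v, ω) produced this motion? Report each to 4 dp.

Δθ = 4.594395 − 2.094395 = 2.500000
ω = Δθ/dt = 2.500000/2.5 = 1.0000
R = Δx/(sin θ' − sin θ) = -1.5000
v = R·ω = -1.5000·1.0000 = -1.5000

v = -1.5000, ω = 1.0000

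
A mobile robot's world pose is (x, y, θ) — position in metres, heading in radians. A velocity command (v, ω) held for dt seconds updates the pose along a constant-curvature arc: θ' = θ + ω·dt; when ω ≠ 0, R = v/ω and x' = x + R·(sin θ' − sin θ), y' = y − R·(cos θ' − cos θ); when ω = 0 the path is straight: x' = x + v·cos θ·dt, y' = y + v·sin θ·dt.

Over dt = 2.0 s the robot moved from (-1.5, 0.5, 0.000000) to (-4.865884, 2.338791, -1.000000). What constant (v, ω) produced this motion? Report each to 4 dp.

Δθ = -1.000000 − 0.000000 = -1.000000
ω = Δθ/dt = -1.000000/2.0 = -0.5000
R = Δx/(sin θ' − sin θ) = 4.0000
v = R·ω = 4.0000·-0.5000 = -2.0000

v = -2.0000, ω = -0.5000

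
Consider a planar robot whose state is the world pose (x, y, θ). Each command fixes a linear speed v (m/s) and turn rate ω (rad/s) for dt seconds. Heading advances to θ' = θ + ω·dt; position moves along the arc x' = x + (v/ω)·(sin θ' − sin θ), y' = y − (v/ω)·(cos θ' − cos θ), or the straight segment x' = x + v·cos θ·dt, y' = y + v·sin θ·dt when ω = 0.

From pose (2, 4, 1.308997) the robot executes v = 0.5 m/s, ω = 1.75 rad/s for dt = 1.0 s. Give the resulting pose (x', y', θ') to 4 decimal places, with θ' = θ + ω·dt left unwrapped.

θ' = 1.3090 + 1.75·1.0 = 3.0590
R = v/ω = 0.5/1.75 = 0.2857
x' = 2 + 0.2857·(sin 3.0590 − sin 1.3090) = 1.7476
y' = 4 − 0.2857·(cos 3.0590 − cos 1.3090) = 4.3587

(1.7476, 4.3587, 3.0590)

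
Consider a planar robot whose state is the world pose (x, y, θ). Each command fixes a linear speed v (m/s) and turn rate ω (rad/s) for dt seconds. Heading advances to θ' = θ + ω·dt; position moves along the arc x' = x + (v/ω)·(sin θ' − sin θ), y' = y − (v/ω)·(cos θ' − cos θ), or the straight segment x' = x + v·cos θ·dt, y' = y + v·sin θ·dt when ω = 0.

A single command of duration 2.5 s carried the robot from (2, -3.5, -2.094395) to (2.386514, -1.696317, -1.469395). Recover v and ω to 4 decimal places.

Δθ = -1.469395 − -2.094395 = 0.625000
ω = Δθ/dt = 0.625000/2.5 = 0.2500
R = −Δy/(cos θ' − cos θ) = -3.0000
v = R·ω = -3.0000·0.2500 = -0.7500

v = -0.7500, ω = 0.2500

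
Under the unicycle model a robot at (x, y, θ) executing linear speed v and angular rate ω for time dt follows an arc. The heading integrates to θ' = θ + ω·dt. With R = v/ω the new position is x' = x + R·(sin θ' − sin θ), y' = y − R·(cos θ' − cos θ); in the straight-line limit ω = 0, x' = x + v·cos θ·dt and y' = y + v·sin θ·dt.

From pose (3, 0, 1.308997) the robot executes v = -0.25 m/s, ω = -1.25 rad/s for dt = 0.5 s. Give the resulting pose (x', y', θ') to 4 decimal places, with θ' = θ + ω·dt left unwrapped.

θ' = 1.3090 + -1.25·0.5 = 0.6840
R = v/ω = -0.25/-1.25 = 0.2000
x' = 3 + 0.2000·(sin 0.6840 − sin 1.3090) = 2.9332
y' = 0 − 0.2000·(cos 0.6840 − cos 1.3090) = -0.1032

(2.9332, -0.1032, 0.6840)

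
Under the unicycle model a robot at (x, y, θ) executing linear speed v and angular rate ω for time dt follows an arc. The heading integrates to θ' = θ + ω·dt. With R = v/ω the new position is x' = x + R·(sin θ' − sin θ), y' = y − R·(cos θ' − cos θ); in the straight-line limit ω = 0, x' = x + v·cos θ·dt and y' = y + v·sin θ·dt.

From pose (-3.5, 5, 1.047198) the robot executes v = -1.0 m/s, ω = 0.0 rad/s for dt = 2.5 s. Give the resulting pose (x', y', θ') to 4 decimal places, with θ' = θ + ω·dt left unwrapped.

θ' = 1.0472 + 0.0·2.5 = 1.0472
ω = 0 → straight: x' = -3.5 + -1.0·cos(1.0472)·2.5 = -4.7500
y' = 5 + -1.0·sin(1.0472)·2.5 = 2.8349

(-4.7500, 2.8349, 1.0472)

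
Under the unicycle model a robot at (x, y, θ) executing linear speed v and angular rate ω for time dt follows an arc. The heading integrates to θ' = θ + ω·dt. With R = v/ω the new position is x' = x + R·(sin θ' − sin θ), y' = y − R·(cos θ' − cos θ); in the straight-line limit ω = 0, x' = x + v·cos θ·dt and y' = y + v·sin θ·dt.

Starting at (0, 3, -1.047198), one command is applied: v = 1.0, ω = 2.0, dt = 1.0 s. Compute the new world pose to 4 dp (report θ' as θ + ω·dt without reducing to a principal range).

θ' = -1.0472 + 2.0·1.0 = 0.9528
R = v/ω = 1.0/2.0 = 0.5000
x' = 0 + 0.5000·(sin 0.9528 − sin -1.0472) = 0.8405
y' = 3 − 0.5000·(cos 0.9528 − cos -1.0472) = 2.9603

(0.8405, 2.9603, 0.9528)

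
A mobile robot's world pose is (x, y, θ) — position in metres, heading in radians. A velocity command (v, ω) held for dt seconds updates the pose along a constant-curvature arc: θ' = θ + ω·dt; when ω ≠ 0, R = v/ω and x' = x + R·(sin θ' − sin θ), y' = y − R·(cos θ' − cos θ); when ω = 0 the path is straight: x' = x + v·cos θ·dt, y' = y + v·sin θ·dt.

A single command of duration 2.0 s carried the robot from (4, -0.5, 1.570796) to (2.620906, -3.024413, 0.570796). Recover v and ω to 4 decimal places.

v = -1.5000, ω = -0.5000

Δθ = 0.570796 − 1.570796 = -1.000000
ω = Δθ/dt = -1.000000/2.0 = -0.5000
R = −Δy/(cos θ' − cos θ) = 3.0000
v = R·ω = 3.0000·-0.5000 = -1.5000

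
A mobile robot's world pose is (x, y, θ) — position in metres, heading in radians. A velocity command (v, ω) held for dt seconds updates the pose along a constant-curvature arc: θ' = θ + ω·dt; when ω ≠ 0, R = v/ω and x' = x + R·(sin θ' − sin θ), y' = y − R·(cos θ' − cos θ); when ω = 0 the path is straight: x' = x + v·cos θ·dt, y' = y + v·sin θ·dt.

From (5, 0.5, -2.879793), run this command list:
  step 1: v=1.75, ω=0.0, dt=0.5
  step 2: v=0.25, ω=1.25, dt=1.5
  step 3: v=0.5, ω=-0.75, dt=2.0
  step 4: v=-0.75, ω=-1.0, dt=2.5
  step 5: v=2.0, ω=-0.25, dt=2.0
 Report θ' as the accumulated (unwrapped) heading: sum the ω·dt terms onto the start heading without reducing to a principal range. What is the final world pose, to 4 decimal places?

(7.0790, 1.6507, -5.5048)

step 1: θ'=-2.8798 (straight) → pose (4.1548, 0.2735, -2.8798)
step 2: θ'=-1.0048 (R=0.2000) → pose (4.0378, -0.0269, -1.0048)
step 3: θ'=-2.5048 (R=-0.6667) → pose (3.8715, -0.9204, -2.5048)
step 4: θ'=-5.0048 (R=0.7500) → pose (5.0356, -1.7396, -5.0048)
step 5: θ'=-5.5048 (R=-8.0000) → pose (7.0790, 1.6507, -5.5048)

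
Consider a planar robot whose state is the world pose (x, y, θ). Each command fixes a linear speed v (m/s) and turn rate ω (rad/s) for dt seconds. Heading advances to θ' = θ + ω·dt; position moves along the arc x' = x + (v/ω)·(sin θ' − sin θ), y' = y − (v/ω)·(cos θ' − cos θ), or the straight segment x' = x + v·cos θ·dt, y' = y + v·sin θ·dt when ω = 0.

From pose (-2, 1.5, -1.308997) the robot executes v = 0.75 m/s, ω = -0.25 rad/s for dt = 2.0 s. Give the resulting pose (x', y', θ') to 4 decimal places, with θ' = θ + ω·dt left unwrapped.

(-1.9825, 0.0157, -1.8090)

θ' = -1.3090 + -0.25·2.0 = -1.8090
R = v/ω = 0.75/-0.25 = -3.0000
x' = -2 + -3.0000·(sin -1.8090 − sin -1.3090) = -1.9825
y' = 1.5 − -3.0000·(cos -1.8090 − cos -1.3090) = 0.0157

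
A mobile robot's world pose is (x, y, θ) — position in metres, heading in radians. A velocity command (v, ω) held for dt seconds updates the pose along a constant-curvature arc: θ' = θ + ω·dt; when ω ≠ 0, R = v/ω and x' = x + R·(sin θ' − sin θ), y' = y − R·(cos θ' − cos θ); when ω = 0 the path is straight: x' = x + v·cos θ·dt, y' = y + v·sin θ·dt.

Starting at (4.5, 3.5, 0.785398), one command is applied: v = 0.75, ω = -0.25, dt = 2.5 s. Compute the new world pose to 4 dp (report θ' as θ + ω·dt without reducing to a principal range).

(6.1422, 4.3402, 0.1604)

θ' = 0.7854 + -0.25·2.5 = 0.1604
R = v/ω = 0.75/-0.25 = -3.0000
x' = 4.5 + -3.0000·(sin 0.1604 − sin 0.7854) = 6.1422
y' = 3.5 − -3.0000·(cos 0.1604 − cos 0.7854) = 4.3402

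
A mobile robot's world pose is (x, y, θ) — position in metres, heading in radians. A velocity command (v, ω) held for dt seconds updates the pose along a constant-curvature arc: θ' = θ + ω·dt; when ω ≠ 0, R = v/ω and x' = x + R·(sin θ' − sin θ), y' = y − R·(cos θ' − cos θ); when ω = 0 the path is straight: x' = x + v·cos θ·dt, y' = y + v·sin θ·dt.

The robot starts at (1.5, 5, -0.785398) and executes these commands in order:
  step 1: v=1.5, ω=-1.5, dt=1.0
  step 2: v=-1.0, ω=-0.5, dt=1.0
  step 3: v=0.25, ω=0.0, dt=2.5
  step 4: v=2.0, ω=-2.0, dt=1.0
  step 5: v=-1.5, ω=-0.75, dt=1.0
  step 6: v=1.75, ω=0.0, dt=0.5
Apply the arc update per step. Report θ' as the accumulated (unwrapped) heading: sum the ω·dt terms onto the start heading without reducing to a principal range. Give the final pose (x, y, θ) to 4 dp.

step 1: θ'=-2.2854 (R=-1.0000) → pose (1.5482, 3.6376, -2.2854)
step 2: θ'=-2.7854 (R=2.0000) → pose (2.3615, 4.2014, -2.7854)
step 3: θ'=-2.7854 (straight) → pose (1.7758, 3.9835, -2.7854)
step 4: θ'=-4.7854 (R=-1.0000) → pose (0.4297, 4.9936, -4.7854)
step 5: θ'=-5.5354 (R=2.0000) → pose (-0.2049, 3.6731, -5.5354)
step 6: θ'=-5.5354 (straight) → pose (0.4366, 4.2681, -5.5354)

(0.4366, 4.2681, -5.5354)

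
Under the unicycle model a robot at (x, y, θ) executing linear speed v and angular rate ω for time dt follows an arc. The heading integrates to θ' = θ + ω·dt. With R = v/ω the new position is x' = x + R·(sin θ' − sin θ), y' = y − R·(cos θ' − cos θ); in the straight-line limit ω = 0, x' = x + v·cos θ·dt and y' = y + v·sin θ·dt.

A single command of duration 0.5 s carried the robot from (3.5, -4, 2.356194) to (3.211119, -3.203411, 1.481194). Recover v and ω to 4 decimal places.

v = 1.7500, ω = -1.7500

Δθ = 1.481194 − 2.356194 = -0.875000
ω = Δθ/dt = -0.875000/0.5 = -1.7500
R = −Δy/(cos θ' − cos θ) = -1.0000
v = R·ω = -1.0000·-1.7500 = 1.7500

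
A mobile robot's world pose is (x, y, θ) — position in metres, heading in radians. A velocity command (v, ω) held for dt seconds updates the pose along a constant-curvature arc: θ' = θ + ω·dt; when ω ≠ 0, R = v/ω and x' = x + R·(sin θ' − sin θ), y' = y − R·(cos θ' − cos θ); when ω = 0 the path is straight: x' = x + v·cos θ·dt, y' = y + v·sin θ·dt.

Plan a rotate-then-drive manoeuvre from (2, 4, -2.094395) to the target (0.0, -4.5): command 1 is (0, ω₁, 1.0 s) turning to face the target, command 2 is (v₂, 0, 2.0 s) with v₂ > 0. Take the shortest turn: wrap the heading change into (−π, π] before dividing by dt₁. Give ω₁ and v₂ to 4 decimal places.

heading to target = atan2(-4.5−4, 0−2) = -1.8019
Δθ = wrap(-1.8019 − -2.0944) = 0.2925; ω₁ = Δθ/dt₁ = 0.2925
distance = √((0−2)² + (-4.5−4)²) = 8.7321; v₂ = distance/dt₂ = 4.3661

ω₁ = 0.2925, v₂ = 4.3661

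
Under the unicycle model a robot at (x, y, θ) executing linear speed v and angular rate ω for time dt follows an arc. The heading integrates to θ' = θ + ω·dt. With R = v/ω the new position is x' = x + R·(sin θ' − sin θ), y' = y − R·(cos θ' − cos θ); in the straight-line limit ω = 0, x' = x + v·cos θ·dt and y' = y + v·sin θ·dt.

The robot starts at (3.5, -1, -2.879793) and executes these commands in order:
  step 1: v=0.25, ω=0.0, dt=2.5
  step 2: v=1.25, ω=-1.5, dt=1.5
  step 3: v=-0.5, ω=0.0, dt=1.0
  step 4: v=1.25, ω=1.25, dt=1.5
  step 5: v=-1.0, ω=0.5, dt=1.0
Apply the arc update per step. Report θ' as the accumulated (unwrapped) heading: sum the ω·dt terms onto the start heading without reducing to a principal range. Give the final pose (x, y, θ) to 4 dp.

step 1: θ'=-2.8798 (straight) → pose (2.8963, -1.1618, -2.8798)
step 2: θ'=-5.1298 (R=-0.8333) → pose (1.9188, -0.0190, -5.1298)
step 3: θ'=-5.1298 (straight) → pose (1.7161, -0.4761, -5.1298)
step 4: θ'=-3.2548 (R=1.0000) → pose (0.9149, 0.9229, -3.2548)
step 5: θ'=-2.7548 (R=-2.0000) → pose (1.8953, 1.0579, -2.7548)

(1.8953, 1.0579, -2.7548)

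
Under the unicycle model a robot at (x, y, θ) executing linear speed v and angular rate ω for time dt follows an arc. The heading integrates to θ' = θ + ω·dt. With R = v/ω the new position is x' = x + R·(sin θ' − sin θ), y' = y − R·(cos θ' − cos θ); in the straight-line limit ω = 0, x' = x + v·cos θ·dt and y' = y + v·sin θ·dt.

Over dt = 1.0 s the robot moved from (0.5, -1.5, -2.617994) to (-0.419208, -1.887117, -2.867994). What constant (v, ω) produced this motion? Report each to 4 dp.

v = 1.0000, ω = -0.2500

Δθ = -2.867994 − -2.617994 = -0.250000
ω = Δθ/dt = -0.250000/1.0 = -0.2500
R = Δx/(sin θ' − sin θ) = -4.0000
v = R·ω = -4.0000·-0.2500 = 1.0000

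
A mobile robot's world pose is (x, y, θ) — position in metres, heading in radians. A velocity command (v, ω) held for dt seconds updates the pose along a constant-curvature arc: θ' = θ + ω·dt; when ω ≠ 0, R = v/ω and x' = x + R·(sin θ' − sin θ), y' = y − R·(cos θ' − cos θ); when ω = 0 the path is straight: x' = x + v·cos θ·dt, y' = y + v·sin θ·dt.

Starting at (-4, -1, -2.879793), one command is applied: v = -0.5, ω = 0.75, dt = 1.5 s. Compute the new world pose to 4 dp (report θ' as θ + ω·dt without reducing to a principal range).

(-3.5171, -0.4780, -1.7548)

θ' = -2.8798 + 0.75·1.5 = -1.7548
R = v/ω = -0.5/0.75 = -0.6667
x' = -4 + -0.6667·(sin -1.7548 − sin -2.8798) = -3.5171
y' = -1 − -0.6667·(cos -1.7548 − cos -2.8798) = -0.4780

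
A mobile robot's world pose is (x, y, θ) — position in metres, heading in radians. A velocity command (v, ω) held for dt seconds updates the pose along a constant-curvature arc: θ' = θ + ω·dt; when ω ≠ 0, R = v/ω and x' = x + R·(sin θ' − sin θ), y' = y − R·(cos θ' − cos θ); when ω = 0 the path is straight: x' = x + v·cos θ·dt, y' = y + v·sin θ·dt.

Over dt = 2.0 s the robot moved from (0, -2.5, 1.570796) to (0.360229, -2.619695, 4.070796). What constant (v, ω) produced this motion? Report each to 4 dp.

Δθ = 4.070796 − 1.570796 = 2.500000
ω = Δθ/dt = 2.500000/2.0 = 1.2500
R = Δx/(sin θ' − sin θ) = -0.2000
v = R·ω = -0.2000·1.2500 = -0.2500

v = -0.2500, ω = 1.2500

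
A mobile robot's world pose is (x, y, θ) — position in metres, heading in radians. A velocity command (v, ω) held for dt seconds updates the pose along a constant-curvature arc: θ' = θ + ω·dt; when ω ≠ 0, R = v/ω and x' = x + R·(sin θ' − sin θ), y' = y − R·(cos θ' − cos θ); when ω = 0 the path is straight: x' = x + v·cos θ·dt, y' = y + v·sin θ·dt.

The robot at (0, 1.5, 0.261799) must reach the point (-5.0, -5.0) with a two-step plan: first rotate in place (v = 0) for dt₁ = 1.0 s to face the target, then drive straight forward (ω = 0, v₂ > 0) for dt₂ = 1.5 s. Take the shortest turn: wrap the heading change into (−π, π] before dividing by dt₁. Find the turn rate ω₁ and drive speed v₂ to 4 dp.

ω₁ = -2.4883, v₂ = 5.4671

heading to target = atan2(-5−1.5, -5−0) = -2.2265
Δθ = wrap(-2.2265 − 0.2618) = -2.4883; ω₁ = Δθ/dt₁ = -2.4883
distance = √((-5−0)² + (-5−1.5)²) = 8.2006; v₂ = distance/dt₂ = 5.4671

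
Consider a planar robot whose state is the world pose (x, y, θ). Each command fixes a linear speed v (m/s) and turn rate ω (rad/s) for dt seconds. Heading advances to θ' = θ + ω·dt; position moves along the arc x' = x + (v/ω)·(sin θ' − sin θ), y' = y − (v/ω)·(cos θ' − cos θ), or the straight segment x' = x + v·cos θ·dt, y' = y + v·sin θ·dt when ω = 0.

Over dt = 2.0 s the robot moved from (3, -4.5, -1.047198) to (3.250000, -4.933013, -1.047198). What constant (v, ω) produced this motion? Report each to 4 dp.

v = 0.2500, ω = 0.0000

Δθ = -1.047198 − -1.047198 = 0.000000
ω = Δθ/dt = 0.000000/2.0 = 0.0000
ω = 0 → v = (Δx·cos θ + Δy·sin θ)/dt = 0.2500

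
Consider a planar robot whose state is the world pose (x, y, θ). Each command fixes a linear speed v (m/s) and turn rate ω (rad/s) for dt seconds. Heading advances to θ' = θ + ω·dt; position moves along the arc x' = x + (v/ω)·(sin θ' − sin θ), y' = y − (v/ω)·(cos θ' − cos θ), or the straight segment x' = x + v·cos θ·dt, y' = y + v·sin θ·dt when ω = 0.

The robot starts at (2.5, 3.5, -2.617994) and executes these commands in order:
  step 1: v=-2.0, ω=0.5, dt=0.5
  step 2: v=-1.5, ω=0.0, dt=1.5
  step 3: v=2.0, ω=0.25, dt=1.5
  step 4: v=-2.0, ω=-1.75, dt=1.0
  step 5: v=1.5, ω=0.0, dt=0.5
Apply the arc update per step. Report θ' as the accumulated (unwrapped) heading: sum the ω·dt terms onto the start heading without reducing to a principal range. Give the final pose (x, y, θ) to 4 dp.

(4.2674, 4.1279, -3.7430)

step 1: θ'=-2.3680 (R=-4.0000) → pose (3.2949, 4.1025, -2.3680)
step 2: θ'=-2.3680 (straight) → pose (4.9045, 5.6746, -2.3680)
step 3: θ'=-1.9930 (R=8.0000) → pose (3.1967, 3.2295, -1.9930)
step 4: θ'=-3.7430 (R=1.1429) → pose (4.8858, 3.7036, -3.7430)
step 5: θ'=-3.7430 (straight) → pose (4.2674, 4.1279, -3.7430)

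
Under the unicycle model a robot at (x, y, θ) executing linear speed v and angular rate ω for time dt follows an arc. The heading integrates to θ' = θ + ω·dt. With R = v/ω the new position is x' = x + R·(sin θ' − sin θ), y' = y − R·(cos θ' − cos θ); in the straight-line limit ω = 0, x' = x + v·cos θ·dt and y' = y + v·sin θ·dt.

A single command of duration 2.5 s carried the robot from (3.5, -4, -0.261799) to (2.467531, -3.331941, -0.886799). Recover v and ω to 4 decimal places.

Δθ = -0.886799 − -0.261799 = -0.625000
ω = Δθ/dt = -0.625000/2.5 = -0.2500
R = Δx/(sin θ' − sin θ) = 2.0000
v = R·ω = 2.0000·-0.2500 = -0.5000

v = -0.5000, ω = -0.2500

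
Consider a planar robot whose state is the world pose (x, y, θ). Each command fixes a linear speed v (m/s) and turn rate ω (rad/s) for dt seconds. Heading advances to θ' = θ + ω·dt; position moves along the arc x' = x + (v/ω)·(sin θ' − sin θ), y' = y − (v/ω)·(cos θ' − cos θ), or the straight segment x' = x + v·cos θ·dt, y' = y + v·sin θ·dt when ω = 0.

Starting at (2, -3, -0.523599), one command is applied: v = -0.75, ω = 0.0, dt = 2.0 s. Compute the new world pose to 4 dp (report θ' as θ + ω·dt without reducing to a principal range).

θ' = -0.5236 + 0.0·2.0 = -0.5236
ω = 0 → straight: x' = 2 + -0.75·cos(-0.5236)·2.0 = 0.7010
y' = -3 + -0.75·sin(-0.5236)·2.0 = -2.2500

(0.7010, -2.2500, -0.5236)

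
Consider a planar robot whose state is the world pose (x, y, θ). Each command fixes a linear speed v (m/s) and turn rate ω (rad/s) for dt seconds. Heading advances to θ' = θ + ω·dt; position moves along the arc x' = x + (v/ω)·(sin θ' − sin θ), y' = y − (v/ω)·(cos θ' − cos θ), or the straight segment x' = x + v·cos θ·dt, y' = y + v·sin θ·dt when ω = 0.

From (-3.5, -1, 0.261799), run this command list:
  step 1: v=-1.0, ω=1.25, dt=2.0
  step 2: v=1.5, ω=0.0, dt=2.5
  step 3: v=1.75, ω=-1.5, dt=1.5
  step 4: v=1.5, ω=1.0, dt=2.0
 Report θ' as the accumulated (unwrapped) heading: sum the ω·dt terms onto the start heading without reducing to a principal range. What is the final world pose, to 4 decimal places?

step 1: θ'=2.7618 (R=-0.8000) → pose (-3.5895, -2.5157, 2.7618)
step 2: θ'=2.7618 (straight) → pose (-7.0723, -1.1255, 2.7618)
step 3: θ'=0.5118 (R=-1.1667) → pose (-7.2112, 0.9752, 0.5118)
step 4: θ'=2.5118 (R=1.5000) → pose (-7.0623, 3.4952, 2.5118)

(-7.0623, 3.4952, 2.5118)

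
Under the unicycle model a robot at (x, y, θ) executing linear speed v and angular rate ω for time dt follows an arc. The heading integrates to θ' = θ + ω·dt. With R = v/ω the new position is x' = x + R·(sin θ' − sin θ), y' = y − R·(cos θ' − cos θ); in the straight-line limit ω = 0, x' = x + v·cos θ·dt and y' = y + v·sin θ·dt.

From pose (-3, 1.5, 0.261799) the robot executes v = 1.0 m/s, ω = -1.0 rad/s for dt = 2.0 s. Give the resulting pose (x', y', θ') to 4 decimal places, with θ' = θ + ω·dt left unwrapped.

θ' = 0.2618 + -1.0·2.0 = -1.7382
R = v/ω = 1.0/-1.0 = -1.0000
x' = -3 + -1.0000·(sin -1.7382 − sin 0.2618) = -1.7552
y' = 1.5 − -1.0000·(cos -1.7382 − cos 0.2618) = 0.3675

(-1.7552, 0.3675, -1.7382)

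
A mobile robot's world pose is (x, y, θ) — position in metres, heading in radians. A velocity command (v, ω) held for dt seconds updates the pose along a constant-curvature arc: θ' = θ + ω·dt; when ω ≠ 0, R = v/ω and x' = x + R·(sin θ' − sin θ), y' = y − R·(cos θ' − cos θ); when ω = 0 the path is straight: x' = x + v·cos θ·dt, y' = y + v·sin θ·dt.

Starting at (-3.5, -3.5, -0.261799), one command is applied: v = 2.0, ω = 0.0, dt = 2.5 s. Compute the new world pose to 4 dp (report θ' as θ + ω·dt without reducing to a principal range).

θ' = -0.2618 + 0.0·2.5 = -0.2618
ω = 0 → straight: x' = -3.5 + 2.0·cos(-0.2618)·2.5 = 1.3296
y' = -3.5 + 2.0·sin(-0.2618)·2.5 = -4.7941

(1.3296, -4.7941, -0.2618)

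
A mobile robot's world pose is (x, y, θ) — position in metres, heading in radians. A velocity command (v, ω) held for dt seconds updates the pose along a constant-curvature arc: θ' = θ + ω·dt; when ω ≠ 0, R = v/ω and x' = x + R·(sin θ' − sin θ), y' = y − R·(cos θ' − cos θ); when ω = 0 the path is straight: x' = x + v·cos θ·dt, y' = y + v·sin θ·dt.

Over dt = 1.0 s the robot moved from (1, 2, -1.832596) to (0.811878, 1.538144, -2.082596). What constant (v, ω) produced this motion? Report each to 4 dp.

Δθ = -2.082596 − -1.832596 = -0.250000
ω = Δθ/dt = -0.250000/1.0 = -0.2500
R = −Δy/(cos θ' − cos θ) = -2.0000
v = R·ω = -2.0000·-0.2500 = 0.5000

v = 0.5000, ω = -0.2500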